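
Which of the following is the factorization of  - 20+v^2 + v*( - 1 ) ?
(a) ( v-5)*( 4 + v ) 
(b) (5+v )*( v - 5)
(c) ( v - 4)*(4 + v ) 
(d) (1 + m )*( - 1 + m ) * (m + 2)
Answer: a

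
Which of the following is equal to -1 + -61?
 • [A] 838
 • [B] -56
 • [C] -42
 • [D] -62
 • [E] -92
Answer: D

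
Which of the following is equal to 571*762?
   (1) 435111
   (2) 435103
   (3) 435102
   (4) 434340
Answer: 3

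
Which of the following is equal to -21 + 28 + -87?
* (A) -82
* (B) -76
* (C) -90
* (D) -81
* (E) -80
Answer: E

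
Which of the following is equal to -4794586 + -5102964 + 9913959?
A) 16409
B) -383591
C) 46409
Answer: A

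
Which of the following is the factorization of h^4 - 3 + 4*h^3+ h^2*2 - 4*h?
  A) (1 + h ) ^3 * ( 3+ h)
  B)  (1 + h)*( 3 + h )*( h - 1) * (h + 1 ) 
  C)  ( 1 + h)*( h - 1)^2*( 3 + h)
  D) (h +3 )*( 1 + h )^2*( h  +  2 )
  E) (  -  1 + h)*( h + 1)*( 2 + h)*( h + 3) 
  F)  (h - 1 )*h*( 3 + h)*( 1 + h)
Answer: B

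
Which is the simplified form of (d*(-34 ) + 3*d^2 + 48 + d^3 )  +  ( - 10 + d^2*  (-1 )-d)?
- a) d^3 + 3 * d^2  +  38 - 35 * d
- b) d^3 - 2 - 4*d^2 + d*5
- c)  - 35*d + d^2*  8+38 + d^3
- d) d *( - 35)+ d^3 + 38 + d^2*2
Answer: d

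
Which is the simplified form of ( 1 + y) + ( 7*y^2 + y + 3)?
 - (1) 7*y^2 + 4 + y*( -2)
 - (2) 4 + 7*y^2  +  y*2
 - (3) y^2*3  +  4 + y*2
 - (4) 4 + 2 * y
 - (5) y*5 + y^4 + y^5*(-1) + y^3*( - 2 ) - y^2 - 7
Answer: 2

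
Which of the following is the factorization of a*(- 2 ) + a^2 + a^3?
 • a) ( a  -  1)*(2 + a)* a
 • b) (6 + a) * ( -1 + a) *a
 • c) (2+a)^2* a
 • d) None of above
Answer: a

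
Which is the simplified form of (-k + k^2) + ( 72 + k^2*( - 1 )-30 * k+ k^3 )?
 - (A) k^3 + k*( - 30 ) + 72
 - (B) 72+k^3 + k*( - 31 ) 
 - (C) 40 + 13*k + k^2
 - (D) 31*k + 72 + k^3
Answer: B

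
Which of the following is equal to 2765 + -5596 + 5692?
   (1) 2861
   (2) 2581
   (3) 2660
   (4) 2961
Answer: 1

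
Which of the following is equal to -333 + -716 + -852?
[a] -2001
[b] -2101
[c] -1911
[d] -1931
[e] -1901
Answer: e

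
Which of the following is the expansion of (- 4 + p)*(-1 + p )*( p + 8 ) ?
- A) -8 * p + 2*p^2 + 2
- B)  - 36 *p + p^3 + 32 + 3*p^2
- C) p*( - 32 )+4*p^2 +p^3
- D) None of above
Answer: B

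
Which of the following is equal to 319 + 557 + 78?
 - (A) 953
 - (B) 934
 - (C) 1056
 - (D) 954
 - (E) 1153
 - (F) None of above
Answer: D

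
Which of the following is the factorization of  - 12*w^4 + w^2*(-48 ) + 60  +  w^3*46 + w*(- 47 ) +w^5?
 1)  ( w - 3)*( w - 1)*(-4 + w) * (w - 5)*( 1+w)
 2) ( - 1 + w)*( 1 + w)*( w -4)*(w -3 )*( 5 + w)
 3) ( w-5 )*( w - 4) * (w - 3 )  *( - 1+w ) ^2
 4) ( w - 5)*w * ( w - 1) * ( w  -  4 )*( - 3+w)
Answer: 1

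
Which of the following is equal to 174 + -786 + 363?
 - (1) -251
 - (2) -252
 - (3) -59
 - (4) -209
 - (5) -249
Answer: 5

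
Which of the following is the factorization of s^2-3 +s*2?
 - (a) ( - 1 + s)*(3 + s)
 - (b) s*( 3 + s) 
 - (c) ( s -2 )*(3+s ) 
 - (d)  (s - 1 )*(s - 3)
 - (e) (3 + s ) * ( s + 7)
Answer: a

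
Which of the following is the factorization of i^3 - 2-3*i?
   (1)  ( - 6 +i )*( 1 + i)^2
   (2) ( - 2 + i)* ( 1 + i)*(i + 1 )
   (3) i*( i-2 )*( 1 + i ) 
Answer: 2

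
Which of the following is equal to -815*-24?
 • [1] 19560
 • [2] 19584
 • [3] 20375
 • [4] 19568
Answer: 1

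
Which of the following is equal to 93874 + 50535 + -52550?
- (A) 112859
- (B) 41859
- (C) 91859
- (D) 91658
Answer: C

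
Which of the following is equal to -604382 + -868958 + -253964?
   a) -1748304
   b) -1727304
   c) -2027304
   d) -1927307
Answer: b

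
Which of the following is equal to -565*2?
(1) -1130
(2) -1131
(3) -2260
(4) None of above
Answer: 1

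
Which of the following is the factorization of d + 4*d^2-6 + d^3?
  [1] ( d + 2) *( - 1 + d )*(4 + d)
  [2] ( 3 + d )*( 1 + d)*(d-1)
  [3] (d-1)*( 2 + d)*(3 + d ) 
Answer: 3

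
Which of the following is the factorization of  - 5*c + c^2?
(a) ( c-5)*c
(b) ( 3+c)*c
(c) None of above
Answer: a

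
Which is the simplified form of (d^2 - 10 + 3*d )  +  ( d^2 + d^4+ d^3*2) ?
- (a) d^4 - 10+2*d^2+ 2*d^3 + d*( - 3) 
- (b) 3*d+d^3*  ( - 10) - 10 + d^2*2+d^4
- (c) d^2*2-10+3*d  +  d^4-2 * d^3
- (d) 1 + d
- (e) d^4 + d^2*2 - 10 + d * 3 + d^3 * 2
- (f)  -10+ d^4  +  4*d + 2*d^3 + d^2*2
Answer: e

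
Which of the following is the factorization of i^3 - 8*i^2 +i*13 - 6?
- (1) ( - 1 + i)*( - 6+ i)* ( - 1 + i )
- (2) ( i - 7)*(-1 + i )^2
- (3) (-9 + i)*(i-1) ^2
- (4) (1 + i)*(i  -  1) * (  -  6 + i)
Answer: 1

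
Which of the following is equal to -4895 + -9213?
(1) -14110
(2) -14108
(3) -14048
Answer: 2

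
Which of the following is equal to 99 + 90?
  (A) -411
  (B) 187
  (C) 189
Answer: C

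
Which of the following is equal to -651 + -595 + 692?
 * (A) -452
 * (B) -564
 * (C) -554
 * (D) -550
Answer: C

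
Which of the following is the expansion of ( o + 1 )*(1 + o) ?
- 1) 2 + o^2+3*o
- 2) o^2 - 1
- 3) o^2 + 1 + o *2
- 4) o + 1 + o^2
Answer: 3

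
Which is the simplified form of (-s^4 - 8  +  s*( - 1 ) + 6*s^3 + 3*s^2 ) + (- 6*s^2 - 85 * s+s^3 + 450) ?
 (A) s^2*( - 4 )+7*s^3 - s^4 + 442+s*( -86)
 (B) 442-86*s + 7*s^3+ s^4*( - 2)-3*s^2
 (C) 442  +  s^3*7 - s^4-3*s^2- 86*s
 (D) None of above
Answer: C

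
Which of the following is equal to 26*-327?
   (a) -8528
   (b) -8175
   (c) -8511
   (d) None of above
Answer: d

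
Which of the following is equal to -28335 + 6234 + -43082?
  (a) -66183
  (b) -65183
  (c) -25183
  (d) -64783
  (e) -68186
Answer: b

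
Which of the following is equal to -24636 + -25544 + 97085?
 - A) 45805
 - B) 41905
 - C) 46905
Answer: C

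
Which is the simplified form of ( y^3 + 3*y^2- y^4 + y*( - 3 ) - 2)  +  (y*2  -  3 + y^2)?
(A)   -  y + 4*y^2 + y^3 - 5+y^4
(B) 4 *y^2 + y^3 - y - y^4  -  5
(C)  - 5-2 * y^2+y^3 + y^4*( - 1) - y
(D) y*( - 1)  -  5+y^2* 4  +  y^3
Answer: B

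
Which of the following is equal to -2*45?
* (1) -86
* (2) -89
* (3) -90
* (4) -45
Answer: 3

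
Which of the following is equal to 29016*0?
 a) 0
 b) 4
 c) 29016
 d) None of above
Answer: a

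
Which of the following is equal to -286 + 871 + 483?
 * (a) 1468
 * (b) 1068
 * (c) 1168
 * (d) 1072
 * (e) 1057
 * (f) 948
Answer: b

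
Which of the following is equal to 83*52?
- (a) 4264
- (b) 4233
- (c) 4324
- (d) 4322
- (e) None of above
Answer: e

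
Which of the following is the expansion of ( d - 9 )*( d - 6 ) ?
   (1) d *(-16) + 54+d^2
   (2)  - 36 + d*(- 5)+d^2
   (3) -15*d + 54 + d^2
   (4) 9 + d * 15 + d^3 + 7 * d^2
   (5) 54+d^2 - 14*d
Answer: 3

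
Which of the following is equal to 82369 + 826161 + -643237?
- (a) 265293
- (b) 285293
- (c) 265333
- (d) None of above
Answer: a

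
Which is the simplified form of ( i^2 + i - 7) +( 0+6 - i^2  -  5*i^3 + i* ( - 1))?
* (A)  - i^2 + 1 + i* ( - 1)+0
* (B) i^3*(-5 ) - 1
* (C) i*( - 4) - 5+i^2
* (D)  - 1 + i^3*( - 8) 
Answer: B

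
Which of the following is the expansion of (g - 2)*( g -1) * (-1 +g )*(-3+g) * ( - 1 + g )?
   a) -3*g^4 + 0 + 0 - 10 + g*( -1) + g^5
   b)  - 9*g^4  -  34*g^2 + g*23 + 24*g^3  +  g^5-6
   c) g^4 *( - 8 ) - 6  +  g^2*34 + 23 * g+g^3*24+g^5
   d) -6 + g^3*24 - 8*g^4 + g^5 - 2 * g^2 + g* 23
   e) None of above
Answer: e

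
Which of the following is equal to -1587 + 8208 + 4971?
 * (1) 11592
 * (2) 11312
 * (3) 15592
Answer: 1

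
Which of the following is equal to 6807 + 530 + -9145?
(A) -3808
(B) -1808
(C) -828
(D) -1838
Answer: B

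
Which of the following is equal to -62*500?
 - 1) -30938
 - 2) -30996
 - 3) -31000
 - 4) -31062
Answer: 3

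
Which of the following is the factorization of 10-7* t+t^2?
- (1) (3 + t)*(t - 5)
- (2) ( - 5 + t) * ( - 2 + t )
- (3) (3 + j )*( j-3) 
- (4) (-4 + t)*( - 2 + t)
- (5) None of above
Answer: 2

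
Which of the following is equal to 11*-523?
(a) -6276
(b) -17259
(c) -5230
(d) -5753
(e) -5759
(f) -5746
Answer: d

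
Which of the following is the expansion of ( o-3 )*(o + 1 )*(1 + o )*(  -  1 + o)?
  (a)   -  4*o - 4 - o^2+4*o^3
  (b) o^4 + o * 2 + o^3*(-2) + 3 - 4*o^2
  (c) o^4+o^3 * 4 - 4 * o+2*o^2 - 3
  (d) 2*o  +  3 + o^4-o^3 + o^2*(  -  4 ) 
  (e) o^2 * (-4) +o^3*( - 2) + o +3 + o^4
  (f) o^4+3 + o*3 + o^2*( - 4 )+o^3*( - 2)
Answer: b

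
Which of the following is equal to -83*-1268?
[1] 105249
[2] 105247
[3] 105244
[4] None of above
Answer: 3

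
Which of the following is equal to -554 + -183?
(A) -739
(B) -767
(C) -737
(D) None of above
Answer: C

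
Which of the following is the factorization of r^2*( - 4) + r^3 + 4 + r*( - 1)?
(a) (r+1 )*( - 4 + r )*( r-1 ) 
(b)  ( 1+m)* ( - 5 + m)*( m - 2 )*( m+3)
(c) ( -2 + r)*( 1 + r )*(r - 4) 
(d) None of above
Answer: a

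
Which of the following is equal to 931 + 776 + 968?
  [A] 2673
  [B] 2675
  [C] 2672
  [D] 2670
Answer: B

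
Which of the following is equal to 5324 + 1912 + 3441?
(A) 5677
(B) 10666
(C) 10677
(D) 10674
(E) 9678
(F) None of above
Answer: C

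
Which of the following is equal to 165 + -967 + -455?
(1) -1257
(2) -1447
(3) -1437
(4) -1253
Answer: 1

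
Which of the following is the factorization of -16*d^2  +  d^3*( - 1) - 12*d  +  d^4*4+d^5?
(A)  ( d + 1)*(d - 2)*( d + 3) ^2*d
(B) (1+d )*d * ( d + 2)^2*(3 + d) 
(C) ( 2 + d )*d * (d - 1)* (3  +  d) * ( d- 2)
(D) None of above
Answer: D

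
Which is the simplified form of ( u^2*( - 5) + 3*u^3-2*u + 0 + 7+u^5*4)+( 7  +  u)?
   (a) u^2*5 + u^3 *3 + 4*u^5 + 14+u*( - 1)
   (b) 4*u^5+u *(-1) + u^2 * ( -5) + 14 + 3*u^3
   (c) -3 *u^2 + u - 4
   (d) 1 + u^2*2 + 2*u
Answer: b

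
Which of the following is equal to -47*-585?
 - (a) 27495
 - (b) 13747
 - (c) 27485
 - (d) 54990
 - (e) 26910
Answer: a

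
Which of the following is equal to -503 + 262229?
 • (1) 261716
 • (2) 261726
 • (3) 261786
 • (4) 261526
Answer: 2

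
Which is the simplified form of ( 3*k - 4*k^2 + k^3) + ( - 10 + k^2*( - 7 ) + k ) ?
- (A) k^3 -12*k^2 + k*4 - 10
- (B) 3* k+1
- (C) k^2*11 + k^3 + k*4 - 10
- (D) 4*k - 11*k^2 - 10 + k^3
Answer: D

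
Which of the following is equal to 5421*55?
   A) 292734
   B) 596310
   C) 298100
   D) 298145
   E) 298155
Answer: E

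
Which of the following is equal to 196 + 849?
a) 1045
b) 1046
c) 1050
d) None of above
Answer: a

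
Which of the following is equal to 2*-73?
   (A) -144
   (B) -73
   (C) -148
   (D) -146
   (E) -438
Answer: D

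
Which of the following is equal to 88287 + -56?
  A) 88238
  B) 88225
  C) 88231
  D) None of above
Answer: C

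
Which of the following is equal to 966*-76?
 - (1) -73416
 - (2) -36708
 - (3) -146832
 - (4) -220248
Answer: 1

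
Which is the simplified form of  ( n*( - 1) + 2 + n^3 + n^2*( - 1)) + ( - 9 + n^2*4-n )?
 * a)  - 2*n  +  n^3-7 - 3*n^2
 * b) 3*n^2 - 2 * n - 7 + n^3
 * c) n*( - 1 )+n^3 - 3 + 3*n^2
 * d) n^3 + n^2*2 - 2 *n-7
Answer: b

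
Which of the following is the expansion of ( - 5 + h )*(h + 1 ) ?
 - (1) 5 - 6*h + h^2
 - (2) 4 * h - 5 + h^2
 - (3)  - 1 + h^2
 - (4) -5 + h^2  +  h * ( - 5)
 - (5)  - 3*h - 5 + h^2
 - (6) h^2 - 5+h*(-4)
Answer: 6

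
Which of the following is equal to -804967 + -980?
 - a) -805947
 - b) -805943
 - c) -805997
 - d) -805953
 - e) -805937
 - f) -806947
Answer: a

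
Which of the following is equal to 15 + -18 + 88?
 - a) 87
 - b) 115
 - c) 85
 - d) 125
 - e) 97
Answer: c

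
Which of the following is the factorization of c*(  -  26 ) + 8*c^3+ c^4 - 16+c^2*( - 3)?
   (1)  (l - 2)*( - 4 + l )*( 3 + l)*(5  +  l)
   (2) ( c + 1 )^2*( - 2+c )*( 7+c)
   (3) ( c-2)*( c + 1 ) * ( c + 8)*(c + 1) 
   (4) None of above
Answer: 3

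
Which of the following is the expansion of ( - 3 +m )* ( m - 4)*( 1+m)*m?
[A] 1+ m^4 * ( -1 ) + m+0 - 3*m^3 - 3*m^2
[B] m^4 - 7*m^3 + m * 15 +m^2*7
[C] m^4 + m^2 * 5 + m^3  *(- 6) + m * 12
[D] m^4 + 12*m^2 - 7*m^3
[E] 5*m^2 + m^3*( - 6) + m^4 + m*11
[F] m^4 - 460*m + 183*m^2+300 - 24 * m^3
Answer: C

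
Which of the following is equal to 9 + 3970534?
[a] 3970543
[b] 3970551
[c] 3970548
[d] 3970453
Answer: a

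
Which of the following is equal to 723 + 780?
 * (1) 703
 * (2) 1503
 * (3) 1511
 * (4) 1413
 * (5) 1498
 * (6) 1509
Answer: 2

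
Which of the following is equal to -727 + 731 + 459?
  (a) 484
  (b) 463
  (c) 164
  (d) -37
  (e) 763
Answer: b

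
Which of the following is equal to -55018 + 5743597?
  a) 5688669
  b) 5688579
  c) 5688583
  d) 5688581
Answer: b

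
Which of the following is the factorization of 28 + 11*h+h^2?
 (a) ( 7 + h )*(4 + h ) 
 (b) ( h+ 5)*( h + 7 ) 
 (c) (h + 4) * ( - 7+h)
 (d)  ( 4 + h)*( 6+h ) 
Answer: a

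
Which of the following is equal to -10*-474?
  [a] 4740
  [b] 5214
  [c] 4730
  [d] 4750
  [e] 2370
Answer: a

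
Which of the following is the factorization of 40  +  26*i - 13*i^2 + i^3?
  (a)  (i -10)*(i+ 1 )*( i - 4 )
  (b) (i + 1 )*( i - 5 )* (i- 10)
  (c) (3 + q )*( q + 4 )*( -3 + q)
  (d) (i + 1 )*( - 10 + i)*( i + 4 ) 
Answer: a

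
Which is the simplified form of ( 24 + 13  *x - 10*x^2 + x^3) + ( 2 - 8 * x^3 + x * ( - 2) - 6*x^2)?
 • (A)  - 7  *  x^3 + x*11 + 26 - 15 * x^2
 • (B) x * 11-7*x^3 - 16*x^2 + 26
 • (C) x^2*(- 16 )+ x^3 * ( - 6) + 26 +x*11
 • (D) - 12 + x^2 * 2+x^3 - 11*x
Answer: B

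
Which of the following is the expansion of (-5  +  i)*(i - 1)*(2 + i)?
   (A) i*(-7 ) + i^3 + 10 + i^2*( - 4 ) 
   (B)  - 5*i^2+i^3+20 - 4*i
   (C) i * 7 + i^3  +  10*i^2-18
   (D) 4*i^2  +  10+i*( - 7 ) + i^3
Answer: A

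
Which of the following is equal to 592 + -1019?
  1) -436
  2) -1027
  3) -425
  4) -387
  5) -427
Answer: 5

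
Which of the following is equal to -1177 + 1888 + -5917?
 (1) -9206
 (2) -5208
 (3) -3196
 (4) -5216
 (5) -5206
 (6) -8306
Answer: 5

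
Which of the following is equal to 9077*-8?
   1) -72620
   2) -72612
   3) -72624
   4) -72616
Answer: 4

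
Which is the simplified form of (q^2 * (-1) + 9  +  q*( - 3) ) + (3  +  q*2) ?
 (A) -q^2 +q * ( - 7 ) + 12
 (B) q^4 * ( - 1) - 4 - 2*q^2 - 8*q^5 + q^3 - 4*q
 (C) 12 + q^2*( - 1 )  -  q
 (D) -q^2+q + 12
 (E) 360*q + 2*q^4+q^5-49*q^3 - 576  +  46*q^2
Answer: C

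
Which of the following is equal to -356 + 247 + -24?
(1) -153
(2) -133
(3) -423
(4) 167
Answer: 2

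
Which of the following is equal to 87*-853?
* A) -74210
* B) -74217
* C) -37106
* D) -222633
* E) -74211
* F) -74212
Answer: E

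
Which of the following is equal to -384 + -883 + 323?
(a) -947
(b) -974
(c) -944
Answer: c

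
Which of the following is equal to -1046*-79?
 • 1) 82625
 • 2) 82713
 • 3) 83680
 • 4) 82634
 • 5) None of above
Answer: 4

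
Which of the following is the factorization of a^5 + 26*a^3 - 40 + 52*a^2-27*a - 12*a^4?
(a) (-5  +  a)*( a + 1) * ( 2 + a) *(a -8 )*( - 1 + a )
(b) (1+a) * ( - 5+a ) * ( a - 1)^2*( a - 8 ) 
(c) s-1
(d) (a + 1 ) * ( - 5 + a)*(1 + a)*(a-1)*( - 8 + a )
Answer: d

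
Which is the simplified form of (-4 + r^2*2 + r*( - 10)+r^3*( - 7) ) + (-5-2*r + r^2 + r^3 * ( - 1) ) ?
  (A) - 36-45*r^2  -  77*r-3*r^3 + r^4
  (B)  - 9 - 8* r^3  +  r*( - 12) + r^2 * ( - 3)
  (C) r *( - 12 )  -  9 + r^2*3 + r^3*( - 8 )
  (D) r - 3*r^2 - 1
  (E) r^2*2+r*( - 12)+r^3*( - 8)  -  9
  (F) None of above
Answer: C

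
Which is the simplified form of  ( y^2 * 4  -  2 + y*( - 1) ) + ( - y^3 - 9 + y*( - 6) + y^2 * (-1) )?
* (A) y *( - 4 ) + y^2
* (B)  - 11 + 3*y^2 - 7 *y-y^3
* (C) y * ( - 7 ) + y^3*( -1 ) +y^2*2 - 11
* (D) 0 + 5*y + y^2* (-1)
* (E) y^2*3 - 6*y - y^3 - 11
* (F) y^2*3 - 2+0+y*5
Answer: B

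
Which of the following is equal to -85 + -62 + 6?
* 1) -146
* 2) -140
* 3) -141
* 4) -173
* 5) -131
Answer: 3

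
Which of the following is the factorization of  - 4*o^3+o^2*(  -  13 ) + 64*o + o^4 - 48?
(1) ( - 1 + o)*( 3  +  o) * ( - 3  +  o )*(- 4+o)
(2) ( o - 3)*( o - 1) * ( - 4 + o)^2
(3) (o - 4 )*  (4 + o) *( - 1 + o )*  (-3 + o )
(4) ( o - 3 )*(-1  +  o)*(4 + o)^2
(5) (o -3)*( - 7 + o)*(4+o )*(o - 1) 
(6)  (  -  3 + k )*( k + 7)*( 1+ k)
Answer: 3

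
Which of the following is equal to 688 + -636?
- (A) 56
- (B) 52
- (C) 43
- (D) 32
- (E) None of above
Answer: B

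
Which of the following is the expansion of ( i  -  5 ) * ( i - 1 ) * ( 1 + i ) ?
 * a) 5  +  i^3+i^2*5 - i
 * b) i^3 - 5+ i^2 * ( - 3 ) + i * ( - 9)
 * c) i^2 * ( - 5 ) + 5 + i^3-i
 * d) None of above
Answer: c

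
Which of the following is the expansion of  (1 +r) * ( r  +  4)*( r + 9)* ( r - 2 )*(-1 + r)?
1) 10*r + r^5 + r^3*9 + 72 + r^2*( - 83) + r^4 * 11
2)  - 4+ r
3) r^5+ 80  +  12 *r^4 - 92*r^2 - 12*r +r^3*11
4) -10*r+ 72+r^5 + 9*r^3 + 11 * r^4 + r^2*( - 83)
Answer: 4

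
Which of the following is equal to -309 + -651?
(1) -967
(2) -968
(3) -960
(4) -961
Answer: 3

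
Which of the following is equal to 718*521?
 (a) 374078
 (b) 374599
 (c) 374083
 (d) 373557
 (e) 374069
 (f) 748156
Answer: a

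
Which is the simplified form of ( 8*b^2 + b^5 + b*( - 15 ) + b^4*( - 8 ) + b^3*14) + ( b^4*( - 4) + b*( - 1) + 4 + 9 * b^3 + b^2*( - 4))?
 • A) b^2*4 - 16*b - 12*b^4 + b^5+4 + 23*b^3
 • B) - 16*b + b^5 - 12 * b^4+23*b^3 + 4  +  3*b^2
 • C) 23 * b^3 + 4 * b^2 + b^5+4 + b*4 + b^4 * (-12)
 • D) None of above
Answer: A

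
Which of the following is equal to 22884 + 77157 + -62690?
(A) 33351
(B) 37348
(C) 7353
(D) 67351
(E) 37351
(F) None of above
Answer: E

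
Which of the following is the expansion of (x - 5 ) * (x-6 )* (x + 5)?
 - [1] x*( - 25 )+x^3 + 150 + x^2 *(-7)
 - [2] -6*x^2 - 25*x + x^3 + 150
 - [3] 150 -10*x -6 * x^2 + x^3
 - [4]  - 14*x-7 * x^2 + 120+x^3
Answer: 2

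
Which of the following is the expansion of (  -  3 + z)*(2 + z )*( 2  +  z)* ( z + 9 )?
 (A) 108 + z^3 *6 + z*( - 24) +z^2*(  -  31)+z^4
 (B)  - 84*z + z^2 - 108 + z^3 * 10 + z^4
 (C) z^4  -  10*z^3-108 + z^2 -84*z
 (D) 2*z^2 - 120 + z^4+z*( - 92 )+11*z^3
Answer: B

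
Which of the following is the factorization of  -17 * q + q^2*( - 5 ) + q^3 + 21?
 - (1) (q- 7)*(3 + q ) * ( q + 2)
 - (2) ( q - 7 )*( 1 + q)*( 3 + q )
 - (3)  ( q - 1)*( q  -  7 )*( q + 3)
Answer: 3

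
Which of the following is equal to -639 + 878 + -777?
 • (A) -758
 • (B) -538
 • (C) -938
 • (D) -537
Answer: B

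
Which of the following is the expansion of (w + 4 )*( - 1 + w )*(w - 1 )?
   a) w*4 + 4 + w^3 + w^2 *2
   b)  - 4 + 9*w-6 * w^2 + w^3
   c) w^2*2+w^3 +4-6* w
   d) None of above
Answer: d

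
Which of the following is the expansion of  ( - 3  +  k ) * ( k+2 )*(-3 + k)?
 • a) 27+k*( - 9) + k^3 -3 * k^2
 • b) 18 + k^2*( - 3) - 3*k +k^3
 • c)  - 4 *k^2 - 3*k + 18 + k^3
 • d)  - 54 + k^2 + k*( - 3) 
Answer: c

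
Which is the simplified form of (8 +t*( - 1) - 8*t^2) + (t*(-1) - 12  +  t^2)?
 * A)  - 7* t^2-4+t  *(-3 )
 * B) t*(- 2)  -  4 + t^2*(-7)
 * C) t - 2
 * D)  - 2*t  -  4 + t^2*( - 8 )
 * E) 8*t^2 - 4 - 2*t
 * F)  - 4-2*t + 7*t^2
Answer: B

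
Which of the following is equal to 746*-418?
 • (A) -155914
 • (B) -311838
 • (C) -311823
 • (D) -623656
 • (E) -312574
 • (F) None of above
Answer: F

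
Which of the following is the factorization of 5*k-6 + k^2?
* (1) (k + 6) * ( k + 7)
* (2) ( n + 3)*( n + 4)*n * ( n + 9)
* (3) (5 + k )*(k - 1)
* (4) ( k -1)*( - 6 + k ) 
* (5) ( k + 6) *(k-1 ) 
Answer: 5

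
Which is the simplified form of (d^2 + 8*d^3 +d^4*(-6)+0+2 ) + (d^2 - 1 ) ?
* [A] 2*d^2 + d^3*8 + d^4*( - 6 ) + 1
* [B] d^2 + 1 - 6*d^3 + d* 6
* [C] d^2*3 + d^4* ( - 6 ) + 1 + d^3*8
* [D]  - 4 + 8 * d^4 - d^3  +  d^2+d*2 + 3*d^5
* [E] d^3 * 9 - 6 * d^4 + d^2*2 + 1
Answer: A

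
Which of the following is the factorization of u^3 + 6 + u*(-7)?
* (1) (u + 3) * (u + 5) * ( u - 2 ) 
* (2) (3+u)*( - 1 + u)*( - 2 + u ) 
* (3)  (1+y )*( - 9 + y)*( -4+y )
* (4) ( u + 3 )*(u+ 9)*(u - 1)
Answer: 2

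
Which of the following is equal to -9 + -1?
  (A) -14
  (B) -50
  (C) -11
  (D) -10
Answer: D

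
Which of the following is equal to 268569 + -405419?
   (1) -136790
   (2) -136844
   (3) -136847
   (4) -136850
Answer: 4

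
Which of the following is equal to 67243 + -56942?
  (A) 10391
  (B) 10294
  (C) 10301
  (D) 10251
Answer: C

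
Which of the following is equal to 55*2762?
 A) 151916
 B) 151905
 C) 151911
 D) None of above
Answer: D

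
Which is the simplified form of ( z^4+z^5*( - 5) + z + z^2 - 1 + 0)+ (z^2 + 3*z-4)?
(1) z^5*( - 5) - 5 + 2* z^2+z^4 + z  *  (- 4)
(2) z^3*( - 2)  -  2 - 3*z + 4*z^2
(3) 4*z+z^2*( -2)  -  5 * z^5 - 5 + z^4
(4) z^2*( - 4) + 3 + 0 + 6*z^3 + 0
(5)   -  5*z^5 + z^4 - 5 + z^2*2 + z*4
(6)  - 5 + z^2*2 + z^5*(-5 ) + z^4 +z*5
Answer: 5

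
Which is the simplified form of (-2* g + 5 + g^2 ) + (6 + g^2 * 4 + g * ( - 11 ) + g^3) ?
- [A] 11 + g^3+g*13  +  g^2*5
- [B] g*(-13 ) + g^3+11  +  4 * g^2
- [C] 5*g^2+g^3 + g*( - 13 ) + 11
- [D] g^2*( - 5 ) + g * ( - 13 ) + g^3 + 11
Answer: C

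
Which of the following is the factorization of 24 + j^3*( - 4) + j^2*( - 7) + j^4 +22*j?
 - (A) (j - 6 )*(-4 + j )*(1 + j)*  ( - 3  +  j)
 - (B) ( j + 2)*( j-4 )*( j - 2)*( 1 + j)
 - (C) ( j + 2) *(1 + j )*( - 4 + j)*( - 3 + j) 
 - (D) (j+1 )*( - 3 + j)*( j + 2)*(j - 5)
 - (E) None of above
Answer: C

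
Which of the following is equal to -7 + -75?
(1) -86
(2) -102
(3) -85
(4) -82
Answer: 4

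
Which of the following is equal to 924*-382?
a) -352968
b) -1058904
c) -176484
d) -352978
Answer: a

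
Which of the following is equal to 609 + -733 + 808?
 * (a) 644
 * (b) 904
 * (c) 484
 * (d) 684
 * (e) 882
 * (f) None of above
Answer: d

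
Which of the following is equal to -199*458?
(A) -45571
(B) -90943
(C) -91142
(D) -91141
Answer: C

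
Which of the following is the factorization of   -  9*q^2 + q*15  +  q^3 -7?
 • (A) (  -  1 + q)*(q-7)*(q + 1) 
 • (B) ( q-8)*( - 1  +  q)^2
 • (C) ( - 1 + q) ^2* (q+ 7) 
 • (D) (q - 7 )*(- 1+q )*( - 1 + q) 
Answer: D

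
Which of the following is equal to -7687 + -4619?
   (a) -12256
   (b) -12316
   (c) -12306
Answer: c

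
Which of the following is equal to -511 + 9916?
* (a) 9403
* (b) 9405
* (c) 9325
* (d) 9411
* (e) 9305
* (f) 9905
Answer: b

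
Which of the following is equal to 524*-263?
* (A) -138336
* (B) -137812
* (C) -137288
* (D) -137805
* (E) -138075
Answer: B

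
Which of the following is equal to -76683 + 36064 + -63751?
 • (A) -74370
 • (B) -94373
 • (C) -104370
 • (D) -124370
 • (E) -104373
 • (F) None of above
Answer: C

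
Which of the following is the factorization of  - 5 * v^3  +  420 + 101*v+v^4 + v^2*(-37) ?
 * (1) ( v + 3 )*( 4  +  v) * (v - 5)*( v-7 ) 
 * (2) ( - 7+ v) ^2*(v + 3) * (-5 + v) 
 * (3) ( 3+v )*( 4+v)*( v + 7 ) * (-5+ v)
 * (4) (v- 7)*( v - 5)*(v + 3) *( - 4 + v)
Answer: 1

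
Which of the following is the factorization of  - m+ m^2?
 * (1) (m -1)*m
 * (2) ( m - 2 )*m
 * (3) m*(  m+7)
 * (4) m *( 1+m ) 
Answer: 1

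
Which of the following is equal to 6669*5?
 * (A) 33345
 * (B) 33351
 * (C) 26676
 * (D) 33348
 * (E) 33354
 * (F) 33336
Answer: A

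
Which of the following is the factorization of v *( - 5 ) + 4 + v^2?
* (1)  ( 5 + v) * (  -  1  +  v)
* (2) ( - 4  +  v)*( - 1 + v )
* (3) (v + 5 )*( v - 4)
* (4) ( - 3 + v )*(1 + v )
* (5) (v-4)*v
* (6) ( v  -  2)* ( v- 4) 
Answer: 2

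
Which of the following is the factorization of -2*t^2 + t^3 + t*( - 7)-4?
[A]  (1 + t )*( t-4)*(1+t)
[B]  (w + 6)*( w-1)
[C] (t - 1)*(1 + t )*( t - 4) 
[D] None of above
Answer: A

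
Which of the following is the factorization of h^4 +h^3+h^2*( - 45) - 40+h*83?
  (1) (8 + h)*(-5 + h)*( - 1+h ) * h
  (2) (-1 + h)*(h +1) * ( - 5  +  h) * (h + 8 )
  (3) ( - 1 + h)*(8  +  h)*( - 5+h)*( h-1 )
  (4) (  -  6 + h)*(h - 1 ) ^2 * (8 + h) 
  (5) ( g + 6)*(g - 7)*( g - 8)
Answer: 3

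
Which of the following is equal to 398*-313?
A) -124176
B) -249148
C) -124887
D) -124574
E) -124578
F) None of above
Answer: D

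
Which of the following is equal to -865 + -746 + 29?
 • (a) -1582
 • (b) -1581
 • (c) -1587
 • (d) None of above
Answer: a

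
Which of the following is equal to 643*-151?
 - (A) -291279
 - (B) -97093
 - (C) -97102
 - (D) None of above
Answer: B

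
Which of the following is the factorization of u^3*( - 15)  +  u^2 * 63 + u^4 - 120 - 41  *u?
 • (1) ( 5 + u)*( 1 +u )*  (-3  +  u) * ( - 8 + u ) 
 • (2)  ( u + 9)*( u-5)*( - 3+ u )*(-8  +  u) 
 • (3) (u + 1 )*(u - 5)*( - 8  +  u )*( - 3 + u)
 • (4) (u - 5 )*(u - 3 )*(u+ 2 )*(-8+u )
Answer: 3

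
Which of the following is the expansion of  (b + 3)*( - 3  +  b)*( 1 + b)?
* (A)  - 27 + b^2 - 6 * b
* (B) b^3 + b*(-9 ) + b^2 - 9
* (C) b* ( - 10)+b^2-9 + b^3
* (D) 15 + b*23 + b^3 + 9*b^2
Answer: B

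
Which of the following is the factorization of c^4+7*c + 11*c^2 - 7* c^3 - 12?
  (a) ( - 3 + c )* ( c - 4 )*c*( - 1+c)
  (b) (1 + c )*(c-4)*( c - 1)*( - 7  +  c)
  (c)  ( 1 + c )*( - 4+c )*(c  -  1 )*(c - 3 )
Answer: c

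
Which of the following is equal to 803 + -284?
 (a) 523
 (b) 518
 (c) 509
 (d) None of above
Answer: d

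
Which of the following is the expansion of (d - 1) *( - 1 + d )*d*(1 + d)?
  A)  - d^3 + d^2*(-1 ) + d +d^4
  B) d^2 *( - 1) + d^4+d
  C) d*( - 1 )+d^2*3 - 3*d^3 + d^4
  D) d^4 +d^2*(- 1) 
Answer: A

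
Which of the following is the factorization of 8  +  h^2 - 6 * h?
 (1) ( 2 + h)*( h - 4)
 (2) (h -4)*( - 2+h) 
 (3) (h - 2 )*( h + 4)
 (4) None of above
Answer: 2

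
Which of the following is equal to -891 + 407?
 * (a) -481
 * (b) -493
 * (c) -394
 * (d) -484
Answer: d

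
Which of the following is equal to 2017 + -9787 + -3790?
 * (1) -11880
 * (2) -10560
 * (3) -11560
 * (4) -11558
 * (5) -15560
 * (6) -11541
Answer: 3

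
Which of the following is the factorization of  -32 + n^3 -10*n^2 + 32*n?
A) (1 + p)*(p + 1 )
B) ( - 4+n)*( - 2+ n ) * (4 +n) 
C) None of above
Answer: C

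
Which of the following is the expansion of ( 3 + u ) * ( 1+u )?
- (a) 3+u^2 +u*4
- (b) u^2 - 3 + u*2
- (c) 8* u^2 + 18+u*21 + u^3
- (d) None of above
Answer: a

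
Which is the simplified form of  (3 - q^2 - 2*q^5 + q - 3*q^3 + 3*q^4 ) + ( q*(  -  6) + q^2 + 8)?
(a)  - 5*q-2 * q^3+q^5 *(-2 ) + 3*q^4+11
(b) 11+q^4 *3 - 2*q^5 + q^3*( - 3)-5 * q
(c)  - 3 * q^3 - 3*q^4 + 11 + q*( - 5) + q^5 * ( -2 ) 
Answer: b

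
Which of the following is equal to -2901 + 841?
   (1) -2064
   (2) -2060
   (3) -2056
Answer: 2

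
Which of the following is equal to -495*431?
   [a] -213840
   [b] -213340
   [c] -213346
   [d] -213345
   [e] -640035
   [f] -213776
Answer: d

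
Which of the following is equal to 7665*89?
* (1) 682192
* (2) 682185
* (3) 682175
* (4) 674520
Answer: 2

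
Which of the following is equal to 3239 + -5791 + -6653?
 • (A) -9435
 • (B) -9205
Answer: B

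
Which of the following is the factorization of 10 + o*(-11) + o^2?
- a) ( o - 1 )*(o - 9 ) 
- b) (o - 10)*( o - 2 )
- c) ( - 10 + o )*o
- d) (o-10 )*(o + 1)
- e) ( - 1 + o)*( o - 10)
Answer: e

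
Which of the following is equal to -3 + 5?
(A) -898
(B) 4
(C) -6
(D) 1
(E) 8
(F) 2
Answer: F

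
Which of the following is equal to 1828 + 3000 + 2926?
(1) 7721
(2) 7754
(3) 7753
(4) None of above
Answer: 2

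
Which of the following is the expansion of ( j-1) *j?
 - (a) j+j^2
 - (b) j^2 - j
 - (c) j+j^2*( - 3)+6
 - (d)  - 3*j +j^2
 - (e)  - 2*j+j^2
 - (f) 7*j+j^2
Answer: b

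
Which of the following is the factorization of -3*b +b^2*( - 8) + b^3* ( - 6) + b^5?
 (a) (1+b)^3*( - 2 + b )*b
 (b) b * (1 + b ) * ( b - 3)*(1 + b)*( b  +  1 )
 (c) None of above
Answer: b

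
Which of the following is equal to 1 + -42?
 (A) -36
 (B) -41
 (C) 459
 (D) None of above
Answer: B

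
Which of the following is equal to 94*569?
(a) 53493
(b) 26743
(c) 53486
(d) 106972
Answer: c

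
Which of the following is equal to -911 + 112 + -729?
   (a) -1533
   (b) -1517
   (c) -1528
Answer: c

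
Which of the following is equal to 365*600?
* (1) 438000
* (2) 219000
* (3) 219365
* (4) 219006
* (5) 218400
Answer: 2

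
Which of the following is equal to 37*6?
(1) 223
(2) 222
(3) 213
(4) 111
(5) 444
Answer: 2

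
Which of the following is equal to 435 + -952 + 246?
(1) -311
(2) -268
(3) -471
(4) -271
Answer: 4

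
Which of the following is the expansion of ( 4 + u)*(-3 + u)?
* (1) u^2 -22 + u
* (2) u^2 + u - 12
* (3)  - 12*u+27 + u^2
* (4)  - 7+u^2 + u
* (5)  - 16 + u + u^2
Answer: 2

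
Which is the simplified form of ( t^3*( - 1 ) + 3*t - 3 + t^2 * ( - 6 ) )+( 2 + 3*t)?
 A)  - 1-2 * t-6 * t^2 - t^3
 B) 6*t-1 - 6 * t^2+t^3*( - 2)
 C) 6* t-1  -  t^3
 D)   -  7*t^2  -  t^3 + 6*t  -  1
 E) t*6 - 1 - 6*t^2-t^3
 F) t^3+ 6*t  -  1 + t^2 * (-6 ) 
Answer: E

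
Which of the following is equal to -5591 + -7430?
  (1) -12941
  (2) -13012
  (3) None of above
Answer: 3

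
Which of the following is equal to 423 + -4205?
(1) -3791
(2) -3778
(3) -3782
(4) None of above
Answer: 3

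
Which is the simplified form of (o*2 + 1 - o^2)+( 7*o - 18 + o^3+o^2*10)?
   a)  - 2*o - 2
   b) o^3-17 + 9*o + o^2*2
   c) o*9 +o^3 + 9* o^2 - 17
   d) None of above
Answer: c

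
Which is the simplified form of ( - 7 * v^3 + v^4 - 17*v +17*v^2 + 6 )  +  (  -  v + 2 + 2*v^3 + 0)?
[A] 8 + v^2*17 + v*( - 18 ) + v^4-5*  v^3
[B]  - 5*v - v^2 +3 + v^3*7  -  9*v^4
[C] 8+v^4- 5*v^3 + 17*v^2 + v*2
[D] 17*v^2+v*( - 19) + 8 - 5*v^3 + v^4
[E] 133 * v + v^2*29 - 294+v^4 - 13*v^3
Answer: A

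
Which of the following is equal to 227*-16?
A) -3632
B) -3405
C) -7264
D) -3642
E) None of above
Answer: A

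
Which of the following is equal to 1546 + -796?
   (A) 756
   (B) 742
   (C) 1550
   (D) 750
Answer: D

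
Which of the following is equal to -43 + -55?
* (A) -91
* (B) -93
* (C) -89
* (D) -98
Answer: D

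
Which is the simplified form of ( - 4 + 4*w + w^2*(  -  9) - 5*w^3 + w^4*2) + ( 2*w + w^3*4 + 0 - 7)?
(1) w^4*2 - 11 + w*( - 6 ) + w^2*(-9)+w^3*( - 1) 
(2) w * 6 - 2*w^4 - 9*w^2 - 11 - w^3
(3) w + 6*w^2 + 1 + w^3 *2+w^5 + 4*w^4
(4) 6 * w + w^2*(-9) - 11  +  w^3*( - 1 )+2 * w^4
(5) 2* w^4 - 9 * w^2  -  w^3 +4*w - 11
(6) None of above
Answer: 4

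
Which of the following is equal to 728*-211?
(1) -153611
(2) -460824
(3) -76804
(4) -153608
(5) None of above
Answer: 4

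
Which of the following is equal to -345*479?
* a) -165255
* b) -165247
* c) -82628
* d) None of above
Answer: a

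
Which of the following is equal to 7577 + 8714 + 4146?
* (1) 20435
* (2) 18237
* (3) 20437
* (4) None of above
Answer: 3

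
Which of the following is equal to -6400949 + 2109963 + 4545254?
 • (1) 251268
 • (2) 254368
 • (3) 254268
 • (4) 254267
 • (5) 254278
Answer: 3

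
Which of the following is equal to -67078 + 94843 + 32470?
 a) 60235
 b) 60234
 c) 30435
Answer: a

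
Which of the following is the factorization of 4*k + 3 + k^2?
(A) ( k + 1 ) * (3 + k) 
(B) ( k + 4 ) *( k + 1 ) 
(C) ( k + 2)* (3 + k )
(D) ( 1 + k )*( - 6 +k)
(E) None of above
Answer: A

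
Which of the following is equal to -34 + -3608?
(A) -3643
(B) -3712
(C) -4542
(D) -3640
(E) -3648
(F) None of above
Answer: F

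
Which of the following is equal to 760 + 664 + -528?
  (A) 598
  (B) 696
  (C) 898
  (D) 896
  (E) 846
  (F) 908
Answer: D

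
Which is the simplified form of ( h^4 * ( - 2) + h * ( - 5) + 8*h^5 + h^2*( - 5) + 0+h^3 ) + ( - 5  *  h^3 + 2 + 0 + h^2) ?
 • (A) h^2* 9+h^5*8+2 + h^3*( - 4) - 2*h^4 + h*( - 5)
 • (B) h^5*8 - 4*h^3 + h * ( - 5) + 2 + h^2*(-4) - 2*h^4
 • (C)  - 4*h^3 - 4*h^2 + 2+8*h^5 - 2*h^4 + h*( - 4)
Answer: B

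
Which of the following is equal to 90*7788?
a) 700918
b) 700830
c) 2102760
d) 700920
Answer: d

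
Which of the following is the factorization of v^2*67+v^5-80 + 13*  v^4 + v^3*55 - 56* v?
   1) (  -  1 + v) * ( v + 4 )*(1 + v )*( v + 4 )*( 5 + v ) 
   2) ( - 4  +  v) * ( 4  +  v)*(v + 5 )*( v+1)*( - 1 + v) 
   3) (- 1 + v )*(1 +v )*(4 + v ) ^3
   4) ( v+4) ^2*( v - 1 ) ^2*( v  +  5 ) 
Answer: 1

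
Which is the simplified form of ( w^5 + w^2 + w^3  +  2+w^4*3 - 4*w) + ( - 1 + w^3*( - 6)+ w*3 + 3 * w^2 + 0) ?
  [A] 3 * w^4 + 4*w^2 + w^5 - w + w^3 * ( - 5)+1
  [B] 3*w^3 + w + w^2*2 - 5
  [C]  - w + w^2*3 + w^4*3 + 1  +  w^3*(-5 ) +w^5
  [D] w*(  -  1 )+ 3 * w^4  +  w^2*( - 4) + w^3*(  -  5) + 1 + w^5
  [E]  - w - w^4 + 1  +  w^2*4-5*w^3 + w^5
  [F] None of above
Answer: A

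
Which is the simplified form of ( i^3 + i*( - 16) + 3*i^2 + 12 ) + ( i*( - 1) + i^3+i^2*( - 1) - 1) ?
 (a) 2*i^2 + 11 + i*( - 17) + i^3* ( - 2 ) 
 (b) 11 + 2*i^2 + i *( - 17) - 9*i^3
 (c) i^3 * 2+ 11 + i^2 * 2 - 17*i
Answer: c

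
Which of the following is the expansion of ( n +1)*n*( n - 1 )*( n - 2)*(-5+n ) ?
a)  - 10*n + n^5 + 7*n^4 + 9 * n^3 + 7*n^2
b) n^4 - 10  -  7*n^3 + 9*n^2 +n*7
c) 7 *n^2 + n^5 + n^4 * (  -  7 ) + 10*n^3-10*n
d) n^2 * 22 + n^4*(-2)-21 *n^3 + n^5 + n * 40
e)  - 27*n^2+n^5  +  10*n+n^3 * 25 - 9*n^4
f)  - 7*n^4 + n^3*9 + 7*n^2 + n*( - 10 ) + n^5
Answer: f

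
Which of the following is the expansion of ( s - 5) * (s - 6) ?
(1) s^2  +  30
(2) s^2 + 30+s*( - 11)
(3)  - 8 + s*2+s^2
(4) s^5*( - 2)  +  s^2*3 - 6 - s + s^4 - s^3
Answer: 2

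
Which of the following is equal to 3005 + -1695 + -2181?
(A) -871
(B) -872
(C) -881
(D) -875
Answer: A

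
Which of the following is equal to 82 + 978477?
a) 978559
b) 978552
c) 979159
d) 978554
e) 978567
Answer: a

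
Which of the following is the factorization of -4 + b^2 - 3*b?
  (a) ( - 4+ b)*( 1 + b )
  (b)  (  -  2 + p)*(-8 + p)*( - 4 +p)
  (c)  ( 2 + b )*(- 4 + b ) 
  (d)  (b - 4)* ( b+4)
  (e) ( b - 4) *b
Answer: a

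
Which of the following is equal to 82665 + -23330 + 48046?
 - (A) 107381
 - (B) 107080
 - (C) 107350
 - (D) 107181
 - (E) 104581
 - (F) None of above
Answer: A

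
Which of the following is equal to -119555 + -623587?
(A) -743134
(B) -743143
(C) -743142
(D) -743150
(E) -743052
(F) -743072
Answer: C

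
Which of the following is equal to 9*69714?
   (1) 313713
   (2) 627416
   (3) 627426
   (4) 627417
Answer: 3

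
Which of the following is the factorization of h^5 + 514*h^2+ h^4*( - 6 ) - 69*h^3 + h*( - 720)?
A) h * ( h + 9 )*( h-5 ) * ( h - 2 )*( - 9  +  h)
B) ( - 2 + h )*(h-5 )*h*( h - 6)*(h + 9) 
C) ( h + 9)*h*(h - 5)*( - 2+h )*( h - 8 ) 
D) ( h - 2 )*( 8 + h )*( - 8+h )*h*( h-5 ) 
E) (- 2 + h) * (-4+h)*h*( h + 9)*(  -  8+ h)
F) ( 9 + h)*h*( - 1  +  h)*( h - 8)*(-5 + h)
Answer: C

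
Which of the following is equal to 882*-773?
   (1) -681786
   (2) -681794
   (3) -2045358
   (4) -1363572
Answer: 1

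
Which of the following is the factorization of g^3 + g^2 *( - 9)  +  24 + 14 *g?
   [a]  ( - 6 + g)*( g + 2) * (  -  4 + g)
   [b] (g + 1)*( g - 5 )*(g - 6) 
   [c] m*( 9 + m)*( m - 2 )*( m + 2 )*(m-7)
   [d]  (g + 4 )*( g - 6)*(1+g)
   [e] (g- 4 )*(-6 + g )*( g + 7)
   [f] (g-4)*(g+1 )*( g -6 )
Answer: f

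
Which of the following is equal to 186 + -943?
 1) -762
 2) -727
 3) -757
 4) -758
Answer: 3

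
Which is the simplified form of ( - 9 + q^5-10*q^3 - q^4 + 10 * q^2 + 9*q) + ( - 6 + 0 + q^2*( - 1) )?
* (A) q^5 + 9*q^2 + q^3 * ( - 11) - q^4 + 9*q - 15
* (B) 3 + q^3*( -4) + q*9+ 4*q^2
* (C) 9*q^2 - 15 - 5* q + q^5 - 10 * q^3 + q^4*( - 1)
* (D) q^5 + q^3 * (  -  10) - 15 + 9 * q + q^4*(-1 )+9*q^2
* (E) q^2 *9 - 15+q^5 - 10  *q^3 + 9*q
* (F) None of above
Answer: D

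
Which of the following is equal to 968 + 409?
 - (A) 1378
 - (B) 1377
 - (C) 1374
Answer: B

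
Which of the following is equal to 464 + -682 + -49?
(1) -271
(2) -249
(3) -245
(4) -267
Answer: 4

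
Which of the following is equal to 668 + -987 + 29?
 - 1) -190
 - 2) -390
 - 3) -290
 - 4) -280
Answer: 3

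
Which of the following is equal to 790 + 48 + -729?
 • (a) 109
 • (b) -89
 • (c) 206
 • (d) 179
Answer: a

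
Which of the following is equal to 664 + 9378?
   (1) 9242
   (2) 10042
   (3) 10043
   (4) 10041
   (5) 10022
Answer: 2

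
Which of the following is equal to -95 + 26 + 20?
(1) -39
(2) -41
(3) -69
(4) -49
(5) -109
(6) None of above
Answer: 4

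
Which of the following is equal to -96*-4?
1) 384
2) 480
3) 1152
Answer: 1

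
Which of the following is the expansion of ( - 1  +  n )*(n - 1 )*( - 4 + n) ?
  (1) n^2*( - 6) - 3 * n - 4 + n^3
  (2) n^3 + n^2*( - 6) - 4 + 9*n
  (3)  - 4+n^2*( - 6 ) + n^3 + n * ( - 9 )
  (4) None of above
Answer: 2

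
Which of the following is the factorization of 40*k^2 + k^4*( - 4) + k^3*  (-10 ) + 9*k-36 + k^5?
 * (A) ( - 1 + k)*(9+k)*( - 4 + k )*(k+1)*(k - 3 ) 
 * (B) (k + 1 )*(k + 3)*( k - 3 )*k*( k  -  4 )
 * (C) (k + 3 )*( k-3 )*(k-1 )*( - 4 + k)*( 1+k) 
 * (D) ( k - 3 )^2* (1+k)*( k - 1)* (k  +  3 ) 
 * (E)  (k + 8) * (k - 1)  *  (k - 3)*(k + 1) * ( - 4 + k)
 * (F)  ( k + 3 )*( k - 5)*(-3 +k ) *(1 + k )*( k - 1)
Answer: C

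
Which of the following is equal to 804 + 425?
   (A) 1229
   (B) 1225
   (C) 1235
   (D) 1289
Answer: A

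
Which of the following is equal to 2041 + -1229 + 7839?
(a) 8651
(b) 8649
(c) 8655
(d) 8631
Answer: a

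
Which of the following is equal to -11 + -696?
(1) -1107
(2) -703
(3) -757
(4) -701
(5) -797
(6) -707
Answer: 6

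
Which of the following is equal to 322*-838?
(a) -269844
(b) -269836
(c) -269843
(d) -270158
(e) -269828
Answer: b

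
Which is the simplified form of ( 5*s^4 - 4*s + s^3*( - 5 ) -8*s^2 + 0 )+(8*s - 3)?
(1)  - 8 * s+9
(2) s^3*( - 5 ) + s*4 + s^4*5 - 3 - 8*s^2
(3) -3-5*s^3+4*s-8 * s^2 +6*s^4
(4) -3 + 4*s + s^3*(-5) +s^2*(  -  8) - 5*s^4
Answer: 2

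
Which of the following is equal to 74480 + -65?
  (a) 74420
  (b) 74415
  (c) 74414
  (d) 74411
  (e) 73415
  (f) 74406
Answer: b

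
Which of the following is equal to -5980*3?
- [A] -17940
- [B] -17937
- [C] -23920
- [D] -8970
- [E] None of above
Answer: A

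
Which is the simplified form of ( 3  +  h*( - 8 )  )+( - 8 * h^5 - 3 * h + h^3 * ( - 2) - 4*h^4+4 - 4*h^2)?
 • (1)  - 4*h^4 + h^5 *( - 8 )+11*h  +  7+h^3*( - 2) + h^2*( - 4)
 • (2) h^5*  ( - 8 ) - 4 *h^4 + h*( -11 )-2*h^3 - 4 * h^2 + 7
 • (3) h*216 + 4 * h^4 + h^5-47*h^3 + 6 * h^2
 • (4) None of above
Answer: 2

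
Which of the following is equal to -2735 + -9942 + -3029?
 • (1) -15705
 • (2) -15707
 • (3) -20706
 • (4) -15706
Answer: 4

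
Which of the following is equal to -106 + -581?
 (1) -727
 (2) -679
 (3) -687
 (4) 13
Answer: 3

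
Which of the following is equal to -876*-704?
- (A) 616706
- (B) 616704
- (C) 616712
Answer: B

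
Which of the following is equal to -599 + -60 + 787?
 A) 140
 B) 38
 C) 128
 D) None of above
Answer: C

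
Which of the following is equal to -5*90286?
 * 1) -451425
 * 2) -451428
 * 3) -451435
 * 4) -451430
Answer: 4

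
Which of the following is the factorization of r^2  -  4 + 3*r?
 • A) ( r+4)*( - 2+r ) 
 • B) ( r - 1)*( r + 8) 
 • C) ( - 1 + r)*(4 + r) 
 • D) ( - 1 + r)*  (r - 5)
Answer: C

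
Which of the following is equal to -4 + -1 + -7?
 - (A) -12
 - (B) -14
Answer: A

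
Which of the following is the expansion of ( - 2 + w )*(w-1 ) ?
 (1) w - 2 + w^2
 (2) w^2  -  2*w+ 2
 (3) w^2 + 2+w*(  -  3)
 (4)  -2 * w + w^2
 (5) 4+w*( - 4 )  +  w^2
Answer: 3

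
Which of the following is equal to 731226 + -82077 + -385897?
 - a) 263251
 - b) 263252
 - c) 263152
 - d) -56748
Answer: b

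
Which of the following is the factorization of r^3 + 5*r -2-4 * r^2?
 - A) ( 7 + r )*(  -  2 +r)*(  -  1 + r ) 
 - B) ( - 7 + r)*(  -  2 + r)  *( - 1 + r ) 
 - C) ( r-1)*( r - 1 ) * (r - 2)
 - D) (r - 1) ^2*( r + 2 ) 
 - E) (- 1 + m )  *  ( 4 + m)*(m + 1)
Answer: C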